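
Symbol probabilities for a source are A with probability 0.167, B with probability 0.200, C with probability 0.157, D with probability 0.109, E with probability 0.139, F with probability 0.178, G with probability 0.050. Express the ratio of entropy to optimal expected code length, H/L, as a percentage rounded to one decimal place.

97.8%

Entropy H = −Σ p log₂ p ≈ 2.7185 bits.
Huffman merges: 1/20+109/1000→159/1000; 139/1000+157/1000→37/125; 159/1000+167/1000→163/500; 89/500+1/5→189/500; 37/125+163/500→311/500; 189/500+311/500→1. L = 2781/1000 ≈ 2.7810.
Efficiency = H/L = 2.7185/2.7810 = 97.8%.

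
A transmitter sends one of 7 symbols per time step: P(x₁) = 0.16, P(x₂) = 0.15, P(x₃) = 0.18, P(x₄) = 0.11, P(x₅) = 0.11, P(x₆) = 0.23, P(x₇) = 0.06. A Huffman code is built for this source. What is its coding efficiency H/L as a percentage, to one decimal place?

98.2%

Entropy H = −Σ p log₂ p ≈ 2.7106 bits.
Huffman merges: 3/50+11/100→17/100; 11/100+3/20→13/50; 4/25+17/100→33/100; 9/50+23/100→41/100; 13/50+33/100→59/100; 41/100+59/100→1. L = 69/25 ≈ 2.7600.
Efficiency = H/L = 2.7106/2.7600 = 98.2%.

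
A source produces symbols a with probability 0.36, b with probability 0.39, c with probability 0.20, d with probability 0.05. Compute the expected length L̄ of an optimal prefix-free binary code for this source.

1.86 bits/symbol

Repeatedly combine the two least-probable nodes; the expected code length is the sum of the merged weights.
merge 1/20 + 1/5 → 1/4
merge 1/4 + 9/25 → 61/100
merge 39/100 + 61/100 → 1
L = 1/4 + 61/100 + 1 = 93/50 = 1.86 bits/symbol.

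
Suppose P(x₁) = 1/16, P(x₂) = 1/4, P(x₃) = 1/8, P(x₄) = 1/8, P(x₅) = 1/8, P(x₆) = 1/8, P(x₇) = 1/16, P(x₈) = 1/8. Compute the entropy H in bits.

2.875 bits

Each probability is a power of 1/2, so log₂(1/p) is an integer.
H = Σ p·log₂(1/p) = 1/16·4 + 1/4·2 + 1/8·3 + 1/8·3 + 1/8·3 + 1/8·3 + 1/16·4 + 1/8·3 = 2.875 bits.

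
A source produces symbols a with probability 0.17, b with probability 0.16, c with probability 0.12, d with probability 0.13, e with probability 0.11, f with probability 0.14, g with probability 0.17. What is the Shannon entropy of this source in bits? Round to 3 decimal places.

2.789 bits

H = −Σ pᵢ log₂ pᵢ.
−0.17·log₂(0.17) = 0.4346
−0.16·log₂(0.16) = 0.4230
−0.12·log₂(0.12) = 0.3671
−0.13·log₂(0.13) = 0.3826
−0.11·log₂(0.11) = 0.3503
−0.14·log₂(0.14) = 0.3971
−0.17·log₂(0.17) = 0.4346
Sum ≈ 2.7893 → 2.789 bits.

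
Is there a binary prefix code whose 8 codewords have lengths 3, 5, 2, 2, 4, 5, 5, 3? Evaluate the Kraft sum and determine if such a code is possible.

0.90625; yes

With common denominator 2^5 = 32: Σ 2^(−ℓᵢ) = 4/32 + 1/32 + 8/32 + 8/32 + 2/32 + 1/32 + 1/32 + 4/32 = 29/32 = 0.90625.
Kraft's inequality requires Σ ≤ 1; here Σ = 0.90625 ≤ 1, so such a prefix code exists.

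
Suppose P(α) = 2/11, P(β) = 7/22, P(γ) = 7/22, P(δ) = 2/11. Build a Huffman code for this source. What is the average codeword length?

2 bits/symbol

Repeatedly combine the two least-probable nodes; the expected code length is the sum of the merged weights.
merge 2/11 + 2/11 → 4/11
merge 7/22 + 7/22 → 7/11
merge 4/11 + 7/11 → 1
L = 4/11 + 7/11 + 1 = 2 bits/symbol.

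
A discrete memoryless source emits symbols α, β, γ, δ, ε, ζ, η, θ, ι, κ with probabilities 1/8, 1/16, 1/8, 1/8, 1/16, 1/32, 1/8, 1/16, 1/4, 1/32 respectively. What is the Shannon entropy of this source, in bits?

3.0625 bits

Each probability is a power of 1/2, so log₂(1/p) is an integer.
H = Σ p·log₂(1/p) = 1/8·3 + 1/16·4 + 1/8·3 + 1/8·3 + 1/16·4 + 1/32·5 + 1/8·3 + 1/16·4 + 1/4·2 + 1/32·5 = 3.0625 bits.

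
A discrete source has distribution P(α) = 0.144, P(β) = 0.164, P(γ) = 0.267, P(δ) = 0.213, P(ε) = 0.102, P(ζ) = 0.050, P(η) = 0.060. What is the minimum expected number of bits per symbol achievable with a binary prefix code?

Repeatedly combine the two least-probable nodes; the expected code length is the sum of the merged weights.
merge 1/20 + 3/50 → 11/100
merge 51/500 + 11/100 → 53/250
merge 18/125 + 41/250 → 77/250
merge 53/250 + 213/1000 → 17/40
merge 267/1000 + 77/250 → 23/40
merge 17/40 + 23/40 → 1
L = 11/100 + 53/250 + 77/250 + 17/40 + 23/40 + 1 = 263/100 = 2.63 bits/symbol.

2.63 bits/symbol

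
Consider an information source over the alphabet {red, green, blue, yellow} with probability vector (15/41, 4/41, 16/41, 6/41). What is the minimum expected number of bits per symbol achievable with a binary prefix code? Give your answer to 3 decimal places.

1.854 bits/symbol

Repeatedly combine the two least-probable nodes; the expected code length is the sum of the merged weights.
merge 4/41 + 6/41 → 10/41
merge 10/41 + 15/41 → 25/41
merge 16/41 + 25/41 → 1
L = 10/41 + 25/41 + 1 = 76/41 ≈ 1.854 bits/symbol.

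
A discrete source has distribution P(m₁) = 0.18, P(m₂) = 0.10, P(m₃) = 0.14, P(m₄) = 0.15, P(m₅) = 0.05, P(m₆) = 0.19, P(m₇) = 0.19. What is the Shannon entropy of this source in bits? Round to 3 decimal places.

H = −Σ pᵢ log₂ pᵢ.
−0.18·log₂(0.18) = 0.4453
−0.10·log₂(0.10) = 0.3322
−0.14·log₂(0.14) = 0.3971
−0.15·log₂(0.15) = 0.4105
−0.05·log₂(0.05) = 0.2161
−0.19·log₂(0.19) = 0.4552
−0.19·log₂(0.19) = 0.4552
Sum ≈ 2.7117 → 2.712 bits.

2.712 bits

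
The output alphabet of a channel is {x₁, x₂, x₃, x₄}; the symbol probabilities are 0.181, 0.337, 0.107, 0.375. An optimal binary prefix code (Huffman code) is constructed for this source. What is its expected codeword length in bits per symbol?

1.913 bits/symbol

Repeatedly combine the two least-probable nodes; the expected code length is the sum of the merged weights.
merge 107/1000 + 181/1000 → 36/125
merge 36/125 + 337/1000 → 5/8
merge 3/8 + 5/8 → 1
L = 36/125 + 5/8 + 1 = 1913/1000 = 1.913 bits/symbol.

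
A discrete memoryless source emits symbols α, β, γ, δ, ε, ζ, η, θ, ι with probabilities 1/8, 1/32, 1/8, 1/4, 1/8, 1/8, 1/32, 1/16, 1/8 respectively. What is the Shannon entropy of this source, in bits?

Each probability is a power of 1/2, so log₂(1/p) is an integer.
H = Σ p·log₂(1/p) = 1/8·3 + 1/32·5 + 1/8·3 + 1/4·2 + 1/8·3 + 1/8·3 + 1/32·5 + 1/16·4 + 1/8·3 = 2.9375 bits.

2.9375 bits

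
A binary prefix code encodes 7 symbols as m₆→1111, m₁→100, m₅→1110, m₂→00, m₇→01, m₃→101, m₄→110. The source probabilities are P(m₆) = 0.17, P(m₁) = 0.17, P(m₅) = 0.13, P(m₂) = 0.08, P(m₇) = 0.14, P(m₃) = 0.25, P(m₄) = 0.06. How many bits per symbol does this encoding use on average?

3.08 bits/symbol

L̄ = Σ pᵢ·ℓᵢ = 0.17·4 + 0.17·3 + 0.13·4 + 0.08·2 + 0.14·2 + 0.25·3 + 0.06·3 = 3.08 bits/symbol.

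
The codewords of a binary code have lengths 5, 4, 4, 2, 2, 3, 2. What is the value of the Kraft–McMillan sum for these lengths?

1.03125

With common denominator 2^5 = 32: Σ 2^(−ℓᵢ) = 1/32 + 2/32 + 2/32 + 8/32 + 8/32 + 4/32 + 8/32 = 33/32 = 1.03125.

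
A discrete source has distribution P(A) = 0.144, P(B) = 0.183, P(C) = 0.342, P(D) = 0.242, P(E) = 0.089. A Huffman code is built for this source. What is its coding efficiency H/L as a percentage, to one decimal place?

97.9%

Entropy H = −Σ p log₂ p ≈ 2.1863 bits.
Huffman merges: 89/1000+18/125→233/1000; 183/1000+233/1000→52/125; 121/500+171/500→73/125; 52/125+73/125→1. L = 2233/1000 ≈ 2.2330.
Efficiency = H/L = 2.1863/2.2330 = 97.9%.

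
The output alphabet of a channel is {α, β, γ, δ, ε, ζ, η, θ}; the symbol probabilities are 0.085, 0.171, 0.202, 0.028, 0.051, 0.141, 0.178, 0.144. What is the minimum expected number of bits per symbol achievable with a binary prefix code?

2.863 bits/symbol

Repeatedly combine the two least-probable nodes; the expected code length is the sum of the merged weights.
merge 7/250 + 51/1000 → 79/1000
merge 79/1000 + 17/200 → 41/250
merge 141/1000 + 18/125 → 57/200
merge 41/250 + 171/1000 → 67/200
merge 89/500 + 101/500 → 19/50
merge 57/200 + 67/200 → 31/50
merge 19/50 + 31/50 → 1
L = 79/1000 + 41/250 + 57/200 + 67/200 + 19/50 + 31/50 + 1 = 2863/1000 = 2.863 bits/symbol.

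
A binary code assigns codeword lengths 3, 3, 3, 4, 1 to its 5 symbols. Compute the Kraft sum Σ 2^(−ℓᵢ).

0.9375

With common denominator 2^4 = 16: Σ 2^(−ℓᵢ) = 2/16 + 2/16 + 2/16 + 1/16 + 8/16 = 15/16 = 0.9375.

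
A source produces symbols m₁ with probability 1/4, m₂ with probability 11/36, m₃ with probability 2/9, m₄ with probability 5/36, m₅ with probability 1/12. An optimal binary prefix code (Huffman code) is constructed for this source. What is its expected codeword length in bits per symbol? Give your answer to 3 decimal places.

2.222 bits/symbol

Repeatedly combine the two least-probable nodes; the expected code length is the sum of the merged weights.
merge 1/12 + 5/36 → 2/9
merge 2/9 + 2/9 → 4/9
merge 1/4 + 11/36 → 5/9
merge 4/9 + 5/9 → 1
L = 2/9 + 4/9 + 5/9 + 1 = 20/9 ≈ 2.222 bits/symbol.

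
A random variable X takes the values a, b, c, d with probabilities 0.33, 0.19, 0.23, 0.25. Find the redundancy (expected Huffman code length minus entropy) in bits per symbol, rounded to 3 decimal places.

Entropy H = −Σ p log₂ p ≈ 1.9707 bits.
Huffman merges: 19/100+23/100→21/50; 1/4+33/100→29/50; 21/50+29/50→1. L = 2 ≈ 2.0000.
L − H = 2.0000 − 1.9707 = 0.029 bits.

0.029 bits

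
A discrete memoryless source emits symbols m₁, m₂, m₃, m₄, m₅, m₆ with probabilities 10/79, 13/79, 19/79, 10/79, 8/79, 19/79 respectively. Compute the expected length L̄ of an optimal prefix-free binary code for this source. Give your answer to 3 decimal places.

Repeatedly combine the two least-probable nodes; the expected code length is the sum of the merged weights.
merge 8/79 + 10/79 → 18/79
merge 10/79 + 13/79 → 23/79
merge 18/79 + 19/79 → 37/79
merge 19/79 + 23/79 → 42/79
merge 37/79 + 42/79 → 1
L = 18/79 + 23/79 + 37/79 + 42/79 + 1 = 199/79 ≈ 2.519 bits/symbol.

2.519 bits/symbol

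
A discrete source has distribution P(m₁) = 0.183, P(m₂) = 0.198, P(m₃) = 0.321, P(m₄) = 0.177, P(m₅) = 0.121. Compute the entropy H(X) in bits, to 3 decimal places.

H = −Σ pᵢ log₂ pᵢ.
−0.183·log₂(0.183) = 0.4484
−0.198·log₂(0.198) = 0.4626
−0.321·log₂(0.321) = 0.5262
−0.177·log₂(0.177) = 0.4422
−0.121·log₂(0.121) = 0.3687
Sum ≈ 2.2481 → 2.248 bits.

2.248 bits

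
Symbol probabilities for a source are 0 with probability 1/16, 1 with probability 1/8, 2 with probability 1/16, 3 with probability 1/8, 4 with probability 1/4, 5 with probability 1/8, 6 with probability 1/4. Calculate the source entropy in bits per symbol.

Each probability is a power of 1/2, so log₂(1/p) is an integer.
H = Σ p·log₂(1/p) = 1/16·4 + 1/8·3 + 1/16·4 + 1/8·3 + 1/4·2 + 1/8·3 + 1/4·2 = 2.625 bits.

2.625 bits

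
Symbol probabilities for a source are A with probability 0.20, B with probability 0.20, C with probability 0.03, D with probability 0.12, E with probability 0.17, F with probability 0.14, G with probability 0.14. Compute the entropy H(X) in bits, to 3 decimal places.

H = −Σ pᵢ log₂ pᵢ.
−0.20·log₂(0.20) = 0.4644
−0.20·log₂(0.20) = 0.4644
−0.03·log₂(0.03) = 0.1518
−0.12·log₂(0.12) = 0.3671
−0.17·log₂(0.17) = 0.4346
−0.14·log₂(0.14) = 0.3971
−0.14·log₂(0.14) = 0.3971
Sum ≈ 2.6764 → 2.676 bits.

2.676 bits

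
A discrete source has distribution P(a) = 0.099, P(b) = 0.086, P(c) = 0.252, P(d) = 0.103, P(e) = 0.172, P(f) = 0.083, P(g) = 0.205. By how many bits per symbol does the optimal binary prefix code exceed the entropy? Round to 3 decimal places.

Entropy H = −Σ p log₂ p ≈ 2.6771 bits.
Huffman merges: 83/1000+43/500→169/1000; 99/1000+103/1000→101/500; 169/1000+43/250→341/1000; 101/500+41/200→407/1000; 63/250+341/1000→593/1000; 407/1000+593/1000→1. L = 339/125 ≈ 2.7120.
L − H = 2.7120 − 2.6771 = 0.035 bits.

0.035 bits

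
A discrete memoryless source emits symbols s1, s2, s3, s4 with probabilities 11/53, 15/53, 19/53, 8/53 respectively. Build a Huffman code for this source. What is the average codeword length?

2 bits/symbol

Repeatedly combine the two least-probable nodes; the expected code length is the sum of the merged weights.
merge 8/53 + 11/53 → 19/53
merge 15/53 + 19/53 → 34/53
merge 19/53 + 34/53 → 1
L = 19/53 + 34/53 + 1 = 2 bits/symbol.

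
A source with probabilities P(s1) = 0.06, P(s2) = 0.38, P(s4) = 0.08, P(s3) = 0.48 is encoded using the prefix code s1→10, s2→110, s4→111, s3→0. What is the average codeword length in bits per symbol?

L̄ = Σ pᵢ·ℓᵢ = 0.06·2 + 0.38·3 + 0.08·3 + 0.48·1 = 1.98 bits/symbol.

1.98 bits/symbol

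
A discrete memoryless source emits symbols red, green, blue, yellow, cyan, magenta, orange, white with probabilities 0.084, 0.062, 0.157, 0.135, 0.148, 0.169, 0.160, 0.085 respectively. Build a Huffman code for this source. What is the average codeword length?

2.977 bits/symbol

Repeatedly combine the two least-probable nodes; the expected code length is the sum of the merged weights.
merge 31/500 + 21/250 → 73/500
merge 17/200 + 27/200 → 11/50
merge 73/500 + 37/250 → 147/500
merge 157/1000 + 4/25 → 317/1000
merge 169/1000 + 11/50 → 389/1000
merge 147/500 + 317/1000 → 611/1000
merge 389/1000 + 611/1000 → 1
L = 73/500 + 11/50 + 147/500 + 317/1000 + 389/1000 + 611/1000 + 1 = 2977/1000 = 2.977 bits/symbol.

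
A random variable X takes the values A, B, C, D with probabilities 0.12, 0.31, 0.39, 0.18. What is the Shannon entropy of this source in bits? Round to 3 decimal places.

1.866 bits

H = −Σ pᵢ log₂ pᵢ.
−0.12·log₂(0.12) = 0.3671
−0.31·log₂(0.31) = 0.5238
−0.39·log₂(0.39) = 0.5298
−0.18·log₂(0.18) = 0.4453
Sum ≈ 1.8660 → 1.866 bits.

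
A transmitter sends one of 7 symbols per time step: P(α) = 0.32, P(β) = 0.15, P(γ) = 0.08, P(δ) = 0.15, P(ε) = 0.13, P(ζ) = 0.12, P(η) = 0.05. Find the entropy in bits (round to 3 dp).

H = −Σ pᵢ log₂ pᵢ.
−0.32·log₂(0.32) = 0.5260
−0.15·log₂(0.15) = 0.4105
−0.08·log₂(0.08) = 0.2915
−0.15·log₂(0.15) = 0.4105
−0.13·log₂(0.13) = 0.3826
−0.12·log₂(0.12) = 0.3671
−0.05·log₂(0.05) = 0.2161
Sum ≈ 2.6044 → 2.604 bits.

2.604 bits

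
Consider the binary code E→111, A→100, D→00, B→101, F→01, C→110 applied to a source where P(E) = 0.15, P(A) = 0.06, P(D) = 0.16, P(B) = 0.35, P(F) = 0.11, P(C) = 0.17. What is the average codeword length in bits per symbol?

L̄ = Σ pᵢ·ℓᵢ = 0.15·3 + 0.06·3 + 0.16·2 + 0.35·3 + 0.11·2 + 0.17·3 = 2.73 bits/symbol.

2.73 bits/symbol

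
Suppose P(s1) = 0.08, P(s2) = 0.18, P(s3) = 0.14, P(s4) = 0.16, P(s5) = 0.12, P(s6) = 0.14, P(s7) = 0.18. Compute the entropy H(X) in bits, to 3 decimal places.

H = −Σ pᵢ log₂ pᵢ.
−0.08·log₂(0.08) = 0.2915
−0.18·log₂(0.18) = 0.4453
−0.14·log₂(0.14) = 0.3971
−0.16·log₂(0.16) = 0.4230
−0.12·log₂(0.12) = 0.3671
−0.14·log₂(0.14) = 0.3971
−0.18·log₂(0.18) = 0.4453
Sum ≈ 2.7664 → 2.766 bits.

2.766 bits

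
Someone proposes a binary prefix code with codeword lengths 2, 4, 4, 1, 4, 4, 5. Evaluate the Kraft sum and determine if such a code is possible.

1.03125; no

With common denominator 2^5 = 32: Σ 2^(−ℓᵢ) = 8/32 + 2/32 + 2/32 + 16/32 + 2/32 + 2/32 + 1/32 = 33/32 = 1.03125.
Kraft's inequality requires Σ ≤ 1; here Σ = 1.03125 > 1, so no such prefix code exists.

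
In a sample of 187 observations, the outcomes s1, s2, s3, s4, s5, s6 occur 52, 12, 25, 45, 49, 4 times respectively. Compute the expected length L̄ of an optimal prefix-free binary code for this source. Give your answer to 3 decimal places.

Probabilities are the counts divided by 187.
Repeatedly combine the two least-probable nodes; the expected code length is the sum of the merged weights.
merge 4/187 + 12/187 → 16/187
merge 16/187 + 25/187 → 41/187
merge 41/187 + 45/187 → 86/187
merge 49/187 + 52/187 → 101/187
merge 86/187 + 101/187 → 1
L = 16/187 + 41/187 + 86/187 + 101/187 + 1 = 431/187 ≈ 2.305 bits/symbol.

2.305 bits/symbol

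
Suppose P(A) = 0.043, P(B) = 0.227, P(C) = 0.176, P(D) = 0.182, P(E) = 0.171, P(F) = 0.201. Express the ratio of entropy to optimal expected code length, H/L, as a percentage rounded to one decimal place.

Entropy H = −Σ p log₂ p ≈ 2.4702 bits.
Huffman merges: 43/1000+171/1000→107/500; 22/125+91/500→179/500; 201/1000+107/500→83/200; 227/1000+179/500→117/200; 83/200+117/200→1. L = 643/250 ≈ 2.5720.
Efficiency = H/L = 2.4702/2.5720 = 96.0%.

96.0%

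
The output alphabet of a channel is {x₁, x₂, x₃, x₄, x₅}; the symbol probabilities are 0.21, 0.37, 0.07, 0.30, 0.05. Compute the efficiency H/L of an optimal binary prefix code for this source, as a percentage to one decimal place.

96.6%

Entropy H = −Σ p log₂ p ≈ 2.0093 bits.
Huffman merges: 1/20+7/100→3/25; 3/25+21/100→33/100; 3/10+33/100→63/100; 37/100+63/100→1. L = 52/25 ≈ 2.0800.
Efficiency = H/L = 2.0093/2.0800 = 96.6%.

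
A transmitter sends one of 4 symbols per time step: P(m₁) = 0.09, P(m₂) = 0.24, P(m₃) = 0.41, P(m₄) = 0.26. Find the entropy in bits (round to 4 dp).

1.8395 bits

H = −Σ pᵢ log₂ pᵢ.
−0.09·log₂(0.09) = 0.3127
−0.24·log₂(0.24) = 0.4941
−0.41·log₂(0.41) = 0.5274
−0.26·log₂(0.26) = 0.5053
Sum ≈ 1.8395 → 1.8395 bits.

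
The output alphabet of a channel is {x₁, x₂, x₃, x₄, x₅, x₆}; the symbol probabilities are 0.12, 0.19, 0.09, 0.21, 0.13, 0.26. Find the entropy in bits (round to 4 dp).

H = −Σ pᵢ log₂ pᵢ.
−0.12·log₂(0.12) = 0.3671
−0.19·log₂(0.19) = 0.4552
−0.09·log₂(0.09) = 0.3127
−0.21·log₂(0.21) = 0.4728
−0.13·log₂(0.13) = 0.3826
−0.26·log₂(0.26) = 0.5053
Sum ≈ 2.4957 → 2.4957 bits.

2.4957 bits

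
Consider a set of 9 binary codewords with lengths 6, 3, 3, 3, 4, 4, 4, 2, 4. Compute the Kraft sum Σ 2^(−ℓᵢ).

0.890625

With common denominator 2^6 = 64: Σ 2^(−ℓᵢ) = 1/64 + 8/64 + 8/64 + 8/64 + 4/64 + 4/64 + 4/64 + 16/64 + 4/64 = 57/64 = 0.890625.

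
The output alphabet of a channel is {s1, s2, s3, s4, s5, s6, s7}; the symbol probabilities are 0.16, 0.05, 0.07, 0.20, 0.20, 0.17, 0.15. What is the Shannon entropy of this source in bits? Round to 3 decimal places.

2.682 bits

H = −Σ pᵢ log₂ pᵢ.
−0.16·log₂(0.16) = 0.4230
−0.05·log₂(0.05) = 0.2161
−0.07·log₂(0.07) = 0.2686
−0.20·log₂(0.20) = 0.4644
−0.20·log₂(0.20) = 0.4644
−0.17·log₂(0.17) = 0.4346
−0.15·log₂(0.15) = 0.4105
Sum ≈ 2.6816 → 2.682 bits.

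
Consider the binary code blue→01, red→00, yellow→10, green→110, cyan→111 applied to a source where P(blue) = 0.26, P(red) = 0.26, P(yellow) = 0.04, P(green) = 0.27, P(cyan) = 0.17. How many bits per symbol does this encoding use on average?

L̄ = Σ pᵢ·ℓᵢ = 0.26·2 + 0.26·2 + 0.04·2 + 0.27·3 + 0.17·3 = 2.44 bits/symbol.

2.44 bits/symbol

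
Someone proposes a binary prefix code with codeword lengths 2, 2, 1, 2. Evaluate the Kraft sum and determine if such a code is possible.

With common denominator 2^2 = 4: Σ 2^(−ℓᵢ) = 1/4 + 1/4 + 2/4 + 1/4 = 5/4 = 1.25.
Kraft's inequality requires Σ ≤ 1; here Σ = 1.25 > 1, so no such prefix code exists.

1.25; no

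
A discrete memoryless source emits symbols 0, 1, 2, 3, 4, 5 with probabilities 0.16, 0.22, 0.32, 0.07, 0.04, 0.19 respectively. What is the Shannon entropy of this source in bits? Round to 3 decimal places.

H = −Σ pᵢ log₂ pᵢ.
−0.16·log₂(0.16) = 0.4230
−0.22·log₂(0.22) = 0.4806
−0.32·log₂(0.32) = 0.5260
−0.07·log₂(0.07) = 0.2686
−0.04·log₂(0.04) = 0.1858
−0.19·log₂(0.19) = 0.4552
Sum ≈ 2.3392 → 2.339 bits.

2.339 bits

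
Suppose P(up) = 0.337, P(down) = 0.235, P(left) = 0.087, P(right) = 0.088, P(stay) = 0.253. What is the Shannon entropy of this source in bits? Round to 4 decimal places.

H = −Σ pᵢ log₂ pᵢ.
−0.337·log₂(0.337) = 0.5288
−0.235·log₂(0.235) = 0.4910
−0.087·log₂(0.087) = 0.3065
−0.088·log₂(0.088) = 0.3086
−0.253·log₂(0.253) = 0.5016
Sum ≈ 2.1365 → 2.1365 bits.

2.1365 bits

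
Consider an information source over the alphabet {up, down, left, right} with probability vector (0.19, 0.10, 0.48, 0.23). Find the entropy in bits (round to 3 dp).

1.783 bits

H = −Σ pᵢ log₂ pᵢ.
−0.19·log₂(0.19) = 0.4552
−0.10·log₂(0.10) = 0.3322
−0.48·log₂(0.48) = 0.5083
−0.23·log₂(0.23) = 0.4877
Sum ≈ 1.7834 → 1.783 bits.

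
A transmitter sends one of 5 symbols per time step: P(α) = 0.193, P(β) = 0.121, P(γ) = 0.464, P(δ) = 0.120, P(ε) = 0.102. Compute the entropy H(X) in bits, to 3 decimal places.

H = −Σ pᵢ log₂ pᵢ.
−0.193·log₂(0.193) = 0.4581
−0.121·log₂(0.121) = 0.3687
−0.464·log₂(0.464) = 0.5140
−0.120·log₂(0.120) = 0.3671
−0.102·log₂(0.102) = 0.3359
Sum ≈ 2.0437 → 2.044 bits.

2.044 bits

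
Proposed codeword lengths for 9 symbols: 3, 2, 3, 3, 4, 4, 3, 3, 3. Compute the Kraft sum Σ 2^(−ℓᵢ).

With common denominator 2^4 = 16: Σ 2^(−ℓᵢ) = 2/16 + 4/16 + 2/16 + 2/16 + 1/16 + 1/16 + 2/16 + 2/16 + 2/16 = 18/16 = 1.125.

1.125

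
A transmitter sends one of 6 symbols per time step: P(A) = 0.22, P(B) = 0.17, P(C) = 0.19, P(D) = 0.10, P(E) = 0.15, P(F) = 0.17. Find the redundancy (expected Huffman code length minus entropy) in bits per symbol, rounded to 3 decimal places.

0.042 bits

Entropy H = −Σ p log₂ p ≈ 2.5477 bits.
Huffman merges: 1/10+3/20→1/4; 17/100+17/100→17/50; 19/100+11/50→41/100; 1/4+17/50→59/100; 41/100+59/100→1. L = 259/100 ≈ 2.5900.
L − H = 2.5900 − 2.5477 = 0.042 bits.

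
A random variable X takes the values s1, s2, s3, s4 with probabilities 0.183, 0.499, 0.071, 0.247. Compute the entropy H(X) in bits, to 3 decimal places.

1.718 bits

H = −Σ pᵢ log₂ pᵢ.
−0.183·log₂(0.183) = 0.4484
−0.499·log₂(0.499) = 0.5004
−0.071·log₂(0.071) = 0.2709
−0.247·log₂(0.247) = 0.4983
Sum ≈ 1.7180 → 1.718 bits.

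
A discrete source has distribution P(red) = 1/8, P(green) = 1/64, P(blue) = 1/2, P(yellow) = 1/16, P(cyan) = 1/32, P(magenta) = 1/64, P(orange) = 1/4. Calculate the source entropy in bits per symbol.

1.96875 bits

Each probability is a power of 1/2, so log₂(1/p) is an integer.
H = Σ p·log₂(1/p) = 1/8·3 + 1/64·6 + 1/2·1 + 1/16·4 + 1/32·5 + 1/64·6 + 1/4·2 = 1.96875 bits.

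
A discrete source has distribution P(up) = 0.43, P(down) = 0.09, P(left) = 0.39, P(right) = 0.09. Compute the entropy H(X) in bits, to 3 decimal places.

H = −Σ pᵢ log₂ pᵢ.
−0.43·log₂(0.43) = 0.5236
−0.09·log₂(0.09) = 0.3127
−0.39·log₂(0.39) = 0.5298
−0.09·log₂(0.09) = 0.3127
Sum ≈ 1.6787 → 1.679 bits.

1.679 bits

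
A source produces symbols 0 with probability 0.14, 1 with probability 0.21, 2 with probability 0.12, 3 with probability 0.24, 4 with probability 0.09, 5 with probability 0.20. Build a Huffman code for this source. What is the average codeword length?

2.55 bits/symbol

Repeatedly combine the two least-probable nodes; the expected code length is the sum of the merged weights.
merge 9/100 + 3/25 → 21/100
merge 7/50 + 1/5 → 17/50
merge 21/100 + 21/100 → 21/50
merge 6/25 + 17/50 → 29/50
merge 21/50 + 29/50 → 1
L = 21/100 + 17/50 + 21/50 + 29/50 + 1 = 51/20 = 2.55 bits/symbol.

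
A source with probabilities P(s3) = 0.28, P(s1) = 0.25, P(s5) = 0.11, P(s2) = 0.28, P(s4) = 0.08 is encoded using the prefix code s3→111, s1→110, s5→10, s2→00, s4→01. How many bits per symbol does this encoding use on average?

2.53 bits/symbol

L̄ = Σ pᵢ·ℓᵢ = 0.28·3 + 0.25·3 + 0.11·2 + 0.28·2 + 0.08·2 = 2.53 bits/symbol.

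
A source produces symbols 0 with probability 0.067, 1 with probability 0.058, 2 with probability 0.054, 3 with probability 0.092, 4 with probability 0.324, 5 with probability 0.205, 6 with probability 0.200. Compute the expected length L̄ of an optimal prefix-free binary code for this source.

Repeatedly combine the two least-probable nodes; the expected code length is the sum of the merged weights.
merge 27/500 + 29/500 → 14/125
merge 67/1000 + 23/250 → 159/1000
merge 14/125 + 159/1000 → 271/1000
merge 1/5 + 41/200 → 81/200
merge 271/1000 + 81/250 → 119/200
merge 81/200 + 119/200 → 1
L = 14/125 + 159/1000 + 271/1000 + 81/200 + 119/200 + 1 = 1271/500 = 2.542 bits/symbol.

2.542 bits/symbol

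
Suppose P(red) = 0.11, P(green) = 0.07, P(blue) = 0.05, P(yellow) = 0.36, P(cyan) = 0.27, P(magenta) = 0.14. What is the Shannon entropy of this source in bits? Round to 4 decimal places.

2.2727 bits

H = −Σ pᵢ log₂ pᵢ.
−0.11·log₂(0.11) = 0.3503
−0.07·log₂(0.07) = 0.2686
−0.05·log₂(0.05) = 0.2161
−0.36·log₂(0.36) = 0.5306
−0.27·log₂(0.27) = 0.5100
−0.14·log₂(0.14) = 0.3971
Sum ≈ 2.2727 → 2.2727 bits.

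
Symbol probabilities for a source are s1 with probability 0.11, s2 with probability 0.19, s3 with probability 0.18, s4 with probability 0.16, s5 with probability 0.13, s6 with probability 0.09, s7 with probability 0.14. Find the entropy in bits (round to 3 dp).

H = −Σ pᵢ log₂ pᵢ.
−0.11·log₂(0.11) = 0.3503
−0.19·log₂(0.19) = 0.4552
−0.18·log₂(0.18) = 0.4453
−0.16·log₂(0.16) = 0.4230
−0.13·log₂(0.13) = 0.3826
−0.09·log₂(0.09) = 0.3127
−0.14·log₂(0.14) = 0.3971
Sum ≈ 2.7662 → 2.766 bits.

2.766 bits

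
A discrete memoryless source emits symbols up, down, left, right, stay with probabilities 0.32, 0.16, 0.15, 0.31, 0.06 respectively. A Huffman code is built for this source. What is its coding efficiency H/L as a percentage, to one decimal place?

96.2%

Entropy H = −Σ p log₂ p ≈ 2.1269 bits.
Huffman merges: 3/50+3/20→21/100; 4/25+21/100→37/100; 31/100+8/25→63/100; 37/100+63/100→1. L = 221/100 ≈ 2.2100.
Efficiency = H/L = 2.1269/2.2100 = 96.2%.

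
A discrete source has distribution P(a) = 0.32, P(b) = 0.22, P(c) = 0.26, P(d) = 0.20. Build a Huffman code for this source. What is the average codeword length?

2 bits/symbol

Repeatedly combine the two least-probable nodes; the expected code length is the sum of the merged weights.
merge 1/5 + 11/50 → 21/50
merge 13/50 + 8/25 → 29/50
merge 21/50 + 29/50 → 1
L = 21/50 + 29/50 + 1 = 2 bits/symbol.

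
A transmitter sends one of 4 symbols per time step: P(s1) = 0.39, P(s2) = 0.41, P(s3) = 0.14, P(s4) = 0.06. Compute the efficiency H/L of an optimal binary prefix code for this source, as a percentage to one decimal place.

94.9%

Entropy H = −Σ p log₂ p ≈ 1.6978 bits.
Huffman merges: 3/50+7/50→1/5; 1/5+39/100→59/100; 41/100+59/100→1. L = 179/100 ≈ 1.7900.
Efficiency = H/L = 1.6978/1.7900 = 94.9%.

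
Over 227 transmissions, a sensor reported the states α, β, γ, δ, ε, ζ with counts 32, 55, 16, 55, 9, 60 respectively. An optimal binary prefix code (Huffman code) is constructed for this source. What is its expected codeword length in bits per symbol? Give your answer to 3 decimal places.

Probabilities are the counts divided by 227.
Repeatedly combine the two least-probable nodes; the expected code length is the sum of the merged weights.
merge 9/227 + 16/227 → 25/227
merge 25/227 + 32/227 → 57/227
merge 55/227 + 55/227 → 110/227
merge 57/227 + 60/227 → 117/227
merge 110/227 + 117/227 → 1
L = 25/227 + 57/227 + 110/227 + 117/227 + 1 = 536/227 ≈ 2.361 bits/symbol.

2.361 bits/symbol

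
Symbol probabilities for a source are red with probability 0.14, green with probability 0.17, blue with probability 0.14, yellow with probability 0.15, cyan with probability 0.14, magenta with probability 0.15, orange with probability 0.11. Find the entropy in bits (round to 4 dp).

2.7973 bits

H = −Σ pᵢ log₂ pᵢ.
−0.14·log₂(0.14) = 0.3971
−0.17·log₂(0.17) = 0.4346
−0.14·log₂(0.14) = 0.3971
−0.15·log₂(0.15) = 0.4105
−0.14·log₂(0.14) = 0.3971
−0.15·log₂(0.15) = 0.4105
−0.11·log₂(0.11) = 0.3503
Sum ≈ 2.7973 → 2.7973 bits.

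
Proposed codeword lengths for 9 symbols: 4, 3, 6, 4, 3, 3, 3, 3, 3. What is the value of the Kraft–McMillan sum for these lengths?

0.890625

With common denominator 2^6 = 64: Σ 2^(−ℓᵢ) = 4/64 + 8/64 + 1/64 + 4/64 + 8/64 + 8/64 + 8/64 + 8/64 + 8/64 = 57/64 = 0.890625.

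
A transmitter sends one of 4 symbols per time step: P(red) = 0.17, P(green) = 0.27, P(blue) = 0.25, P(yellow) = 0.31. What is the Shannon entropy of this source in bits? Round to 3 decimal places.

H = −Σ pᵢ log₂ pᵢ.
−0.17·log₂(0.17) = 0.4346
−0.27·log₂(0.27) = 0.5100
−0.25·log₂(0.25) = 0.5000
−0.31·log₂(0.31) = 0.5238
Sum ≈ 1.9684 → 1.968 bits.

1.968 bits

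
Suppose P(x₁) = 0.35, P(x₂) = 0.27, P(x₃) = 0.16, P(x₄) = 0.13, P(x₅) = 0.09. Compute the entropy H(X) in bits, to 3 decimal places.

H = −Σ pᵢ log₂ pᵢ.
−0.35·log₂(0.35) = 0.5301
−0.27·log₂(0.27) = 0.5100
−0.16·log₂(0.16) = 0.4230
−0.13·log₂(0.13) = 0.3826
−0.09·log₂(0.09) = 0.3127
Sum ≈ 2.1584 → 2.158 bits.

2.158 bits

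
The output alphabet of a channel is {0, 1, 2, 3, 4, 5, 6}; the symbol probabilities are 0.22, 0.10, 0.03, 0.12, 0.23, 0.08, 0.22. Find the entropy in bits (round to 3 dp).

H = −Σ pᵢ log₂ pᵢ.
−0.22·log₂(0.22) = 0.4806
−0.10·log₂(0.10) = 0.3322
−0.03·log₂(0.03) = 0.1518
−0.12·log₂(0.12) = 0.3671
−0.23·log₂(0.23) = 0.4877
−0.08·log₂(0.08) = 0.2915
−0.22·log₂(0.22) = 0.4806
Sum ≈ 2.5913 → 2.591 bits.

2.591 bits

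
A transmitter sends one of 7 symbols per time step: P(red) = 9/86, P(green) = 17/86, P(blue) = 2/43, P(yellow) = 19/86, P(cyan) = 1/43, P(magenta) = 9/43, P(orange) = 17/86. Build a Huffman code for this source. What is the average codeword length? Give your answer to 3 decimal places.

2.616 bits/symbol

Repeatedly combine the two least-probable nodes; the expected code length is the sum of the merged weights.
merge 1/43 + 2/43 → 3/43
merge 3/43 + 9/86 → 15/86
merge 15/86 + 17/86 → 16/43
merge 17/86 + 9/43 → 35/86
merge 19/86 + 16/43 → 51/86
merge 35/86 + 51/86 → 1
L = 3/43 + 15/86 + 16/43 + 35/86 + 51/86 + 1 = 225/86 ≈ 2.616 bits/symbol.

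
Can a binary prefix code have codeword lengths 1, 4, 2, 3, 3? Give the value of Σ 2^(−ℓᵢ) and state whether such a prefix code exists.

1.0625; no

With common denominator 2^4 = 16: Σ 2^(−ℓᵢ) = 8/16 + 1/16 + 4/16 + 2/16 + 2/16 = 17/16 = 1.0625.
Kraft's inequality requires Σ ≤ 1; here Σ = 1.0625 > 1, so no such prefix code exists.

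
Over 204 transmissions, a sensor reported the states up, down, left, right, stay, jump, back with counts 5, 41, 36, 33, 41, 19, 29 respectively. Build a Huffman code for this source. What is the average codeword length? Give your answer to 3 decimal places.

Probabilities are the counts divided by 204.
Repeatedly combine the two least-probable nodes; the expected code length is the sum of the merged weights.
merge 5/204 + 19/204 → 2/17
merge 2/17 + 29/204 → 53/204
merge 11/68 + 3/17 → 23/68
merge 41/204 + 41/204 → 41/102
merge 53/204 + 23/68 → 61/102
merge 41/102 + 61/102 → 1
L = 2/17 + 53/204 + 23/68 + 41/102 + 61/102 + 1 = 277/102 ≈ 2.716 bits/symbol.

2.716 bits/symbol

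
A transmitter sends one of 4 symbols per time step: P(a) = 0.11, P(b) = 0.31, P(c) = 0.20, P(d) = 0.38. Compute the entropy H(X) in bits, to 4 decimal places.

1.8689 bits

H = −Σ pᵢ log₂ pᵢ.
−0.11·log₂(0.11) = 0.3503
−0.31·log₂(0.31) = 0.5238
−0.20·log₂(0.20) = 0.4644
−0.38·log₂(0.38) = 0.5305
Sum ≈ 1.8689 → 1.8689 bits.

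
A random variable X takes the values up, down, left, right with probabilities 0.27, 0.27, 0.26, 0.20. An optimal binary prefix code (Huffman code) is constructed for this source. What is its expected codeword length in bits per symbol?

Repeatedly combine the two least-probable nodes; the expected code length is the sum of the merged weights.
merge 1/5 + 13/50 → 23/50
merge 27/100 + 27/100 → 27/50
merge 23/50 + 27/50 → 1
L = 23/50 + 27/50 + 1 = 2 bits/symbol.

2 bits/symbol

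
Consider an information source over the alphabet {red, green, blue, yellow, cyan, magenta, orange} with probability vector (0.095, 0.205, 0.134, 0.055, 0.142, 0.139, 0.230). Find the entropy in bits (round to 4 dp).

2.6933 bits

H = −Σ pᵢ log₂ pᵢ.
−0.095·log₂(0.095) = 0.3226
−0.205·log₂(0.205) = 0.4687
−0.134·log₂(0.134) = 0.3886
−0.055·log₂(0.055) = 0.2301
−0.142·log₂(0.142) = 0.3999
−0.139·log₂(0.139) = 0.3957
−0.230·log₂(0.230) = 0.4877
Sum ≈ 2.6933 → 2.6933 bits.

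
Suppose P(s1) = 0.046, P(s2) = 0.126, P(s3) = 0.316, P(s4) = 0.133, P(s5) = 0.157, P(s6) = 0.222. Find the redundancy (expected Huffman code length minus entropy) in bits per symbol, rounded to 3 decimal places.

0.067 bits

Entropy H = −Σ p log₂ p ≈ 2.3946 bits.
Huffman merges: 23/500+63/500→43/250; 133/1000+157/1000→29/100; 43/250+111/500→197/500; 29/100+79/250→303/500; 197/500+303/500→1. L = 1231/500 ≈ 2.4620.
L − H = 2.4620 − 2.3946 = 0.067 bits.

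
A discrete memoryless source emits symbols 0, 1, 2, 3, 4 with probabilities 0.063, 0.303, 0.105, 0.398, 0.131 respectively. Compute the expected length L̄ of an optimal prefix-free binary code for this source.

2.069 bits/symbol

Repeatedly combine the two least-probable nodes; the expected code length is the sum of the merged weights.
merge 63/1000 + 21/200 → 21/125
merge 131/1000 + 21/125 → 299/1000
merge 299/1000 + 303/1000 → 301/500
merge 199/500 + 301/500 → 1
L = 21/125 + 299/1000 + 301/500 + 1 = 2069/1000 = 2.069 bits/symbol.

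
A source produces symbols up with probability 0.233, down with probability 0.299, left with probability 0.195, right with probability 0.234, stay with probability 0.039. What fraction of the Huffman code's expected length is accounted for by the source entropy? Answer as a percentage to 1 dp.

95.9%

Entropy H = −Σ p log₂ p ≈ 2.1432 bits.
Huffman merges: 39/1000+39/200→117/500; 233/1000+117/500→467/1000; 117/500+299/1000→533/1000; 467/1000+533/1000→1. L = 1117/500 ≈ 2.2340.
Efficiency = H/L = 2.1432/2.2340 = 95.9%.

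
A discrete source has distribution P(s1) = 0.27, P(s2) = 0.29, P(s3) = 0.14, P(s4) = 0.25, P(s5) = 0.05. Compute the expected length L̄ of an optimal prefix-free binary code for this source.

Repeatedly combine the two least-probable nodes; the expected code length is the sum of the merged weights.
merge 1/20 + 7/50 → 19/100
merge 19/100 + 1/4 → 11/25
merge 27/100 + 29/100 → 14/25
merge 11/25 + 14/25 → 1
L = 19/100 + 11/25 + 14/25 + 1 = 219/100 = 2.19 bits/symbol.

2.19 bits/symbol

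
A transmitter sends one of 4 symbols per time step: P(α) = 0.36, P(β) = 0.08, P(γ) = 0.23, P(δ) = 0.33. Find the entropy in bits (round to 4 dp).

H = −Σ pᵢ log₂ pᵢ.
−0.36·log₂(0.36) = 0.5306
−0.08·log₂(0.08) = 0.2915
−0.23·log₂(0.23) = 0.4877
−0.33·log₂(0.33) = 0.5278
Sum ≈ 1.8376 → 1.8376 bits.

1.8376 bits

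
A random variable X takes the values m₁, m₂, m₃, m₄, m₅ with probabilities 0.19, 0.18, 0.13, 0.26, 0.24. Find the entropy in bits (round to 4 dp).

2.2826 bits

H = −Σ pᵢ log₂ pᵢ.
−0.19·log₂(0.19) = 0.4552
−0.18·log₂(0.18) = 0.4453
−0.13·log₂(0.13) = 0.3826
−0.26·log₂(0.26) = 0.5053
−0.24·log₂(0.24) = 0.4941
Sum ≈ 2.2826 → 2.2826 bits.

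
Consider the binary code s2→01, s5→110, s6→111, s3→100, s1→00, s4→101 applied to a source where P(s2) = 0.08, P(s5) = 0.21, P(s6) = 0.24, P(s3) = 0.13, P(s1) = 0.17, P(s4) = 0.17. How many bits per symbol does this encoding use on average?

2.75 bits/symbol

L̄ = Σ pᵢ·ℓᵢ = 0.08·2 + 0.21·3 + 0.24·3 + 0.13·3 + 0.17·2 + 0.17·3 = 2.75 bits/symbol.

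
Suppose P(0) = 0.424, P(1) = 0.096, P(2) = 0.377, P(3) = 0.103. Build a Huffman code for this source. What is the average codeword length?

Repeatedly combine the two least-probable nodes; the expected code length is the sum of the merged weights.
merge 12/125 + 103/1000 → 199/1000
merge 199/1000 + 377/1000 → 72/125
merge 53/125 + 72/125 → 1
L = 199/1000 + 72/125 + 1 = 71/40 = 1.775 bits/symbol.

1.775 bits/symbol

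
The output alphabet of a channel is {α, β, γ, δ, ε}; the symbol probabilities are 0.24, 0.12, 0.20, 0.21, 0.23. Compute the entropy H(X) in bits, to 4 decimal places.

2.2861 bits

H = −Σ pᵢ log₂ pᵢ.
−0.24·log₂(0.24) = 0.4941
−0.12·log₂(0.12) = 0.3671
−0.20·log₂(0.20) = 0.4644
−0.21·log₂(0.21) = 0.4728
−0.23·log₂(0.23) = 0.4877
Sum ≈ 2.2861 → 2.2861 bits.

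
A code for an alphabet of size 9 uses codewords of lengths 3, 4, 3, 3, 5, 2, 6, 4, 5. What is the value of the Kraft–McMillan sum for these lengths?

0.828125

With common denominator 2^6 = 64: Σ 2^(−ℓᵢ) = 8/64 + 4/64 + 8/64 + 8/64 + 2/64 + 16/64 + 1/64 + 4/64 + 2/64 = 53/64 = 0.828125.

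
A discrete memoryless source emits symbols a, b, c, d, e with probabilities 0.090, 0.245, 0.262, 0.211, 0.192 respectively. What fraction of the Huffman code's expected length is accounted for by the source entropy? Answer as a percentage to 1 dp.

Entropy H = −Σ p log₂ p ≈ 2.2468 bits.
Huffman merges: 9/100+24/125→141/500; 211/1000+49/200→57/125; 131/500+141/500→68/125; 57/125+68/125→1. L = 1141/500 ≈ 2.2820.
Efficiency = H/L = 2.2468/2.2820 = 98.5%.

98.5%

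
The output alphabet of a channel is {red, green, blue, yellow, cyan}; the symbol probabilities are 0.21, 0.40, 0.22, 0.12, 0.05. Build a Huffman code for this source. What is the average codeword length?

2.15 bits/symbol

Repeatedly combine the two least-probable nodes; the expected code length is the sum of the merged weights.
merge 1/20 + 3/25 → 17/100
merge 17/100 + 21/100 → 19/50
merge 11/50 + 19/50 → 3/5
merge 2/5 + 3/5 → 1
L = 17/100 + 19/50 + 3/5 + 1 = 43/20 = 2.15 bits/symbol.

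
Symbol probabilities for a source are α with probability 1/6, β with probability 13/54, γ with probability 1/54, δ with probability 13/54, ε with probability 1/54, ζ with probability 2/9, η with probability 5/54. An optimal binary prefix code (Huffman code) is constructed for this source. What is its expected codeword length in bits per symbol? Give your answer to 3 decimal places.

Repeatedly combine the two least-probable nodes; the expected code length is the sum of the merged weights.
merge 1/54 + 1/54 → 1/27
merge 1/27 + 5/54 → 7/54
merge 7/54 + 1/6 → 8/27
merge 2/9 + 13/54 → 25/54
merge 13/54 + 8/27 → 29/54
merge 25/54 + 29/54 → 1
L = 1/27 + 7/54 + 8/27 + 25/54 + 29/54 + 1 = 133/54 ≈ 2.463 bits/symbol.

2.463 bits/symbol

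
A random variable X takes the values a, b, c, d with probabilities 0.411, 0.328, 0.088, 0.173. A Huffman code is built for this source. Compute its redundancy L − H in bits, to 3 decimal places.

0.049 bits

Entropy H = −Σ p log₂ p ≈ 1.8012 bits.
Huffman merges: 11/125+173/1000→261/1000; 261/1000+41/125→589/1000; 411/1000+589/1000→1. L = 37/20 ≈ 1.8500.
L − H = 1.8500 − 1.8012 = 0.049 bits.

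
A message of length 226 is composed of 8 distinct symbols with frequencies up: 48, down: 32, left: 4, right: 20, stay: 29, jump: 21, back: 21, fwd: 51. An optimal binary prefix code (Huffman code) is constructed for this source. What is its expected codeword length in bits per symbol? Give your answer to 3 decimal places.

Probabilities are the counts divided by 226.
Repeatedly combine the two least-probable nodes; the expected code length is the sum of the merged weights.
merge 2/113 + 10/113 → 12/113
merge 21/226 + 21/226 → 21/113
merge 12/113 + 29/226 → 53/226
merge 16/113 + 21/113 → 37/113
merge 24/113 + 51/226 → 99/226
merge 53/226 + 37/113 → 127/226
merge 99/226 + 127/226 → 1
L = 12/113 + 21/113 + 53/226 + 37/113 + 99/226 + 127/226 + 1 = 645/226 ≈ 2.854 bits/symbol.

2.854 bits/symbol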